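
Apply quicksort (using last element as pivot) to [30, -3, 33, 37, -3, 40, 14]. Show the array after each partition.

Partition 1: pivot=14 at index 2 -> [-3, -3, 14, 37, 30, 40, 33]
Partition 2: pivot=-3 at index 1 -> [-3, -3, 14, 37, 30, 40, 33]
Partition 3: pivot=33 at index 4 -> [-3, -3, 14, 30, 33, 40, 37]
Partition 4: pivot=37 at index 5 -> [-3, -3, 14, 30, 33, 37, 40]


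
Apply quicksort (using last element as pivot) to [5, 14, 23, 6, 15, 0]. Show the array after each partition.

Partition 1: pivot=0 at index 0 -> [0, 14, 23, 6, 15, 5]
Partition 2: pivot=5 at index 1 -> [0, 5, 23, 6, 15, 14]
Partition 3: pivot=14 at index 3 -> [0, 5, 6, 14, 15, 23]
Partition 4: pivot=23 at index 5 -> [0, 5, 6, 14, 15, 23]


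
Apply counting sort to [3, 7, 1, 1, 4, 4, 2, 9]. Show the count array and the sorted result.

Count array: [0, 2, 1, 1, 2, 0, 0, 1, 0, 1]
(count[i] = number of elements equal to i)
Cumulative count: [0, 2, 3, 4, 6, 6, 6, 7, 7, 8]
Sorted: [1, 1, 2, 3, 4, 4, 7, 9]


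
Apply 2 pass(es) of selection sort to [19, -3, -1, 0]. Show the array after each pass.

Pass 1: Select minimum -3 at index 1, swap -> [-3, 19, -1, 0]
Pass 2: Select minimum -1 at index 2, swap -> [-3, -1, 19, 0]


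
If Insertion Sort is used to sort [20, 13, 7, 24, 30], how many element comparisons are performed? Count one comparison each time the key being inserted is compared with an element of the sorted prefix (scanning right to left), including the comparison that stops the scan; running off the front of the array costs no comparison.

Insert 13: 20 > 13 (shift), reached front = 1 comparison(s) -> [13, 20, 7, 24, 30]
Insert 7: 20 > 7 (shift), 13 > 7 (shift), reached front = 2 comparison(s) -> [7, 13, 20, 24, 30]
Insert 24: 20 <= 24 (stop) = 1 comparison(s) -> [7, 13, 20, 24, 30]
Insert 30: 24 <= 30 (stop) = 1 comparison(s) -> [7, 13, 20, 24, 30]
Total comparisons: 1 + 2 + 1 + 1 = 5


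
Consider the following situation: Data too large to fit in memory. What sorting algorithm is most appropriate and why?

Best choice: External merge sort
Reason: Minimizes disk I/O by sequential reads/writes


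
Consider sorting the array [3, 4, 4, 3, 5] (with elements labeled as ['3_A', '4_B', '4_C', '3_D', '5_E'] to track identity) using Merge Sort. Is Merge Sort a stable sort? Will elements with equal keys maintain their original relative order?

Trace Merge Sort on the labeled array (the key is the number; the letter only tracks identity):
  Merge [3_A] + [4_B] -> [3_A, 4_B]
  Merge [3_D] + [5_E] -> [3_D, 5_E]
  Merge [4_C] + [3_D, 5_E] -> [3_D, 4_C, 5_E]
  Merge [3_A, 4_B] + [3_D, 4_C, 5_E] -> [3_A, 3_D, 4_B, 4_C, 5_E]
Final order: [3_A, 3_D, 4_B, 4_C, 5_E]
Equal keys:
  value 3: originally 3_A, 3_D; after sorting 3_A, 3_D -> order preserved
  value 4: originally 4_B, 4_C; after sorting 4_B, 4_C -> order preserved
All equal keys kept their original relative order. Merge Sort is stable: when the heads of the two halves are equal the merge takes from the left half first.
Answer: Stable


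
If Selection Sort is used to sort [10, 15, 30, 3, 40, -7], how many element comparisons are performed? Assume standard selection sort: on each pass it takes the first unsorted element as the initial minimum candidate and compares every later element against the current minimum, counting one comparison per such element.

Pass 1: scan indices 1..5 for the minimum = 5 comparison(s); min is -7, place at index 0 -> [-7, 15, 30, 3, 40, 10]
Pass 2: scan indices 2..5 for the minimum = 4 comparison(s); min is 3, place at index 1 -> [-7, 3, 30, 15, 40, 10]
Pass 3: scan indices 3..5 for the minimum = 3 comparison(s); min is 10, place at index 2 -> [-7, 3, 10, 15, 40, 30]
Pass 4: scan indices 4..5 for the minimum = 2 comparison(s); min is 15, place at index 3 -> [-7, 3, 10, 15, 40, 30]
Pass 5: scan indices 5..5 for the minimum = 1 comparison(s); min is 30, place at index 4 -> [-7, 3, 10, 15, 30, 40]
Selection sort always scans the whole unsorted suffix, so the count is (n-1) + (n-2) + ... + 1 = n(n-1)/2 = 6*5/2 = 15 regardless of the input order.
Total comparisons: 5 + 4 + 3 + 2 + 1 = 15


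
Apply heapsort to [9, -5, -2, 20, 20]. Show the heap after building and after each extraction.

Build heap: [20, 20, -2, -5, 9]
Extract 20: [20, 9, -2, -5, 20]
Extract 20: [9, -5, -2, 20, 20]
Extract 9: [-2, -5, 9, 20, 20]
Extract -2: [-5, -2, 9, 20, 20]


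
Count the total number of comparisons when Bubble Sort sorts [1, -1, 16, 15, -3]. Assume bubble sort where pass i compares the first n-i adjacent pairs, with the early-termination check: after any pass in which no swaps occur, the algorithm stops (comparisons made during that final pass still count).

Pass 1: compare adjacent pairs (0,1)..(3,4) = 4 comparison(s), 3 swap(s) -> [-1, 1, 15, -3, 16]
Pass 2: compare adjacent pairs (0,1)..(2,3) = 3 comparison(s), 1 swap(s) -> [-1, 1, -3, 15, 16]
Pass 3: compare adjacent pairs (0,1)..(1,2) = 2 comparison(s), 1 swap(s) -> [-1, -3, 1, 15, 16]
Pass 4: compare adjacent pairs (0,1)..(0,1) = 1 comparison(s), 1 swap(s) -> [-3, -1, 1, 15, 16]
Every pass made at least one swap, so all n-1 passes run.
Total comparisons: 4 + 3 + 2 + 1 = 10


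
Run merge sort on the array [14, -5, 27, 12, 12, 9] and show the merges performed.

Divide and conquer:
  Merge [-5] + [27] -> [-5, 27]
  Merge [14] + [-5, 27] -> [-5, 14, 27]
  Merge [12] + [9] -> [9, 12]
  Merge [12] + [9, 12] -> [9, 12, 12]
  Merge [-5, 14, 27] + [9, 12, 12] -> [-5, 9, 12, 12, 14, 27]


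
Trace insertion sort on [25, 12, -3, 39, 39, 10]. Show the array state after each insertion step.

First element 25 is already 'sorted'
Insert 12: shifted 1 elements -> [12, 25, -3, 39, 39, 10]
Insert -3: shifted 2 elements -> [-3, 12, 25, 39, 39, 10]
Insert 39: shifted 0 elements -> [-3, 12, 25, 39, 39, 10]
Insert 39: shifted 0 elements -> [-3, 12, 25, 39, 39, 10]
Insert 10: shifted 4 elements -> [-3, 10, 12, 25, 39, 39]


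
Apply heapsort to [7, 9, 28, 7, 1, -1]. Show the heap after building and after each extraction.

Build heap: [28, 9, 7, 7, 1, -1]
Extract 28: [9, 7, 7, -1, 1, 28]
Extract 9: [7, 1, 7, -1, 9, 28]
Extract 7: [7, 1, -1, 7, 9, 28]
Extract 7: [1, -1, 7, 7, 9, 28]
Extract 1: [-1, 1, 7, 7, 9, 28]


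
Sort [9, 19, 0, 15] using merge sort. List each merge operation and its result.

Divide and conquer:
  Merge [9] + [19] -> [9, 19]
  Merge [0] + [15] -> [0, 15]
  Merge [9, 19] + [0, 15] -> [0, 9, 15, 19]


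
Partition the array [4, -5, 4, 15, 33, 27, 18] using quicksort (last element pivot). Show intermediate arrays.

Partition 1: pivot=18 at index 4 -> [4, -5, 4, 15, 18, 27, 33]
Partition 2: pivot=15 at index 3 -> [4, -5, 4, 15, 18, 27, 33]
Partition 3: pivot=4 at index 2 -> [4, -5, 4, 15, 18, 27, 33]
Partition 4: pivot=-5 at index 0 -> [-5, 4, 4, 15, 18, 27, 33]
Partition 5: pivot=33 at index 6 -> [-5, 4, 4, 15, 18, 27, 33]


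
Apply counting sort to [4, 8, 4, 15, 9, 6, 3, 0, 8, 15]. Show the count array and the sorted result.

Count array: [1, 0, 0, 1, 2, 0, 1, 0, 2, 1, 0, 0, 0, 0, 0, 2]
(count[i] = number of elements equal to i)
Cumulative count: [1, 1, 1, 2, 4, 4, 5, 5, 7, 8, 8, 8, 8, 8, 8, 10]
Sorted: [0, 3, 4, 4, 6, 8, 8, 9, 15, 15]


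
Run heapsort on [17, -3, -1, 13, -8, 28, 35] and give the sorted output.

Build heap: [35, 13, 28, -3, -8, 17, -1]
Extract 35: [28, 13, 17, -3, -8, -1, 35]
Extract 28: [17, 13, -1, -3, -8, 28, 35]
Extract 17: [13, -3, -1, -8, 17, 28, 35]
Extract 13: [-1, -3, -8, 13, 17, 28, 35]
Extract -1: [-3, -8, -1, 13, 17, 28, 35]
Extract -3: [-8, -3, -1, 13, 17, 28, 35]


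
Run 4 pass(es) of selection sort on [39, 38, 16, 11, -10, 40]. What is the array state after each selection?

Pass 1: Select minimum -10 at index 4, swap -> [-10, 38, 16, 11, 39, 40]
Pass 2: Select minimum 11 at index 3, swap -> [-10, 11, 16, 38, 39, 40]
Pass 3: Select minimum 16 at index 2, swap -> [-10, 11, 16, 38, 39, 40]
Pass 4: Select minimum 38 at index 3, swap -> [-10, 11, 16, 38, 39, 40]


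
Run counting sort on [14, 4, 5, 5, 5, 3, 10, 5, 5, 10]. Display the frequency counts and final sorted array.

Count array: [0, 0, 0, 1, 1, 5, 0, 0, 0, 0, 2, 0, 0, 0, 1]
(count[i] = number of elements equal to i)
Cumulative count: [0, 0, 0, 1, 2, 7, 7, 7, 7, 7, 9, 9, 9, 9, 10]
Sorted: [3, 4, 5, 5, 5, 5, 5, 10, 10, 14]


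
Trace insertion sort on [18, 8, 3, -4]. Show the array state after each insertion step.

First element 18 is already 'sorted'
Insert 8: shifted 1 elements -> [8, 18, 3, -4]
Insert 3: shifted 2 elements -> [3, 8, 18, -4]
Insert -4: shifted 3 elements -> [-4, 3, 8, 18]


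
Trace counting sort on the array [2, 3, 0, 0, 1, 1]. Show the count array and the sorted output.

Count array: [2, 2, 1, 1]
(count[i] = number of elements equal to i)
Cumulative count: [2, 4, 5, 6]
Sorted: [0, 0, 1, 1, 2, 3]


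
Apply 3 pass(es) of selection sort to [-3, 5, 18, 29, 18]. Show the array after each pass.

Pass 1: Select minimum -3 at index 0, swap -> [-3, 5, 18, 29, 18]
Pass 2: Select minimum 5 at index 1, swap -> [-3, 5, 18, 29, 18]
Pass 3: Select minimum 18 at index 2, swap -> [-3, 5, 18, 29, 18]


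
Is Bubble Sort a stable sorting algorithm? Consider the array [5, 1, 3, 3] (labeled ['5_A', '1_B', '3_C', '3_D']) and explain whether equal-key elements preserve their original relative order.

Trace Bubble Sort on the labeled array (the key is the number; the letter only tracks identity):
  After pass 1: [1_B, 3_C, 3_D, 5_A]
  After pass 2: [1_B, 3_C, 3_D, 5_A] (no swaps, done)
Final order: [1_B, 3_C, 3_D, 5_A]
Equal keys:
  value 3: originally 3_C, 3_D; after sorting 3_C, 3_D -> order preserved
All equal keys kept their original relative order. Bubble Sort is stable: it only swaps adjacent elements when the left one is strictly greater, so equal keys never move past each other.
Answer: Stable


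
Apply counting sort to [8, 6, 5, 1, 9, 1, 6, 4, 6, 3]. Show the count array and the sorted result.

Count array: [0, 2, 0, 1, 1, 1, 3, 0, 1, 1]
(count[i] = number of elements equal to i)
Cumulative count: [0, 2, 2, 3, 4, 5, 8, 8, 9, 10]
Sorted: [1, 1, 3, 4, 5, 6, 6, 6, 8, 9]


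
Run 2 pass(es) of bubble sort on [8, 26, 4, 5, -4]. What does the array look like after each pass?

After pass 1: [8, 4, 5, -4, 26] (3 swaps)
After pass 2: [4, 5, -4, 8, 26] (3 swaps)
Total swaps: 6


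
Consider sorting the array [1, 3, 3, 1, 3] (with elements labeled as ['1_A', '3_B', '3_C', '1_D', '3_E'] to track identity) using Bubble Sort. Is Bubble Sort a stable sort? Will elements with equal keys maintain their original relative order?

Trace Bubble Sort on the labeled array (the key is the number; the letter only tracks identity):
  After pass 1: [1_A, 3_B, 1_D, 3_C, 3_E]
  After pass 2: [1_A, 1_D, 3_B, 3_C, 3_E]
  After pass 3: [1_A, 1_D, 3_B, 3_C, 3_E] (no swaps, done)
Final order: [1_A, 1_D, 3_B, 3_C, 3_E]
Equal keys:
  value 1: originally 1_A, 1_D; after sorting 1_A, 1_D -> order preserved
  value 3: originally 3_B, 3_C, 3_E; after sorting 3_B, 3_C, 3_E -> order preserved
All equal keys kept their original relative order. Bubble Sort is stable: it only swaps adjacent elements when the left one is strictly greater, so equal keys never move past each other.
Answer: Stable


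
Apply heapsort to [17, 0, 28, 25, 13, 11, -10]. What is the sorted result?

Build heap: [28, 25, 17, 0, 13, 11, -10]
Extract 28: [25, 13, 17, 0, -10, 11, 28]
Extract 25: [17, 13, 11, 0, -10, 25, 28]
Extract 17: [13, 0, 11, -10, 17, 25, 28]
Extract 13: [11, 0, -10, 13, 17, 25, 28]
Extract 11: [0, -10, 11, 13, 17, 25, 28]
Extract 0: [-10, 0, 11, 13, 17, 25, 28]


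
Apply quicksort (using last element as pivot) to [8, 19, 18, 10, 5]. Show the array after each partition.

Partition 1: pivot=5 at index 0 -> [5, 19, 18, 10, 8]
Partition 2: pivot=8 at index 1 -> [5, 8, 18, 10, 19]
Partition 3: pivot=19 at index 4 -> [5, 8, 18, 10, 19]
Partition 4: pivot=10 at index 2 -> [5, 8, 10, 18, 19]


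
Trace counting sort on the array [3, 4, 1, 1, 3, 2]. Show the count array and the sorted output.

Count array: [0, 2, 1, 2, 1]
(count[i] = number of elements equal to i)
Cumulative count: [0, 2, 3, 5, 6]
Sorted: [1, 1, 2, 3, 3, 4]


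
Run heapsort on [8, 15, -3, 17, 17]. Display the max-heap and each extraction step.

Build heap: [17, 17, -3, 15, 8]
Extract 17: [17, 15, -3, 8, 17]
Extract 17: [15, 8, -3, 17, 17]
Extract 15: [8, -3, 15, 17, 17]
Extract 8: [-3, 8, 15, 17, 17]


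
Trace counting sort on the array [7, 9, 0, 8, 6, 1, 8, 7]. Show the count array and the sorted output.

Count array: [1, 1, 0, 0, 0, 0, 1, 2, 2, 1]
(count[i] = number of elements equal to i)
Cumulative count: [1, 2, 2, 2, 2, 2, 3, 5, 7, 8]
Sorted: [0, 1, 6, 7, 7, 8, 8, 9]


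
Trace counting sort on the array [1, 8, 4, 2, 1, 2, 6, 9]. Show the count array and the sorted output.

Count array: [0, 2, 2, 0, 1, 0, 1, 0, 1, 1]
(count[i] = number of elements equal to i)
Cumulative count: [0, 2, 4, 4, 5, 5, 6, 6, 7, 8]
Sorted: [1, 1, 2, 2, 4, 6, 8, 9]


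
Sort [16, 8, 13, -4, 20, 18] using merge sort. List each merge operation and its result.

Divide and conquer:
  Merge [8] + [13] -> [8, 13]
  Merge [16] + [8, 13] -> [8, 13, 16]
  Merge [20] + [18] -> [18, 20]
  Merge [-4] + [18, 20] -> [-4, 18, 20]
  Merge [8, 13, 16] + [-4, 18, 20] -> [-4, 8, 13, 16, 18, 20]


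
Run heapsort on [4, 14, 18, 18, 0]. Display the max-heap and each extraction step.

Build heap: [18, 14, 18, 4, 0]
Extract 18: [18, 14, 0, 4, 18]
Extract 18: [14, 4, 0, 18, 18]
Extract 14: [4, 0, 14, 18, 18]
Extract 4: [0, 4, 14, 18, 18]


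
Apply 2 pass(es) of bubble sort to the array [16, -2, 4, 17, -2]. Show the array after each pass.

After pass 1: [-2, 4, 16, -2, 17] (3 swaps)
After pass 2: [-2, 4, -2, 16, 17] (1 swaps)
Total swaps: 4


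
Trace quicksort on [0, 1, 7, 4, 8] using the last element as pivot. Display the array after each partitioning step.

Partition 1: pivot=8 at index 4 -> [0, 1, 7, 4, 8]
Partition 2: pivot=4 at index 2 -> [0, 1, 4, 7, 8]
Partition 3: pivot=1 at index 1 -> [0, 1, 4, 7, 8]


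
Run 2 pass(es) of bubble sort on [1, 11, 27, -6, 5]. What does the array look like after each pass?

After pass 1: [1, 11, -6, 5, 27] (2 swaps)
After pass 2: [1, -6, 5, 11, 27] (2 swaps)
Total swaps: 4


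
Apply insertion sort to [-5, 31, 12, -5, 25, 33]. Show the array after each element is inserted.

First element -5 is already 'sorted'
Insert 31: shifted 0 elements -> [-5, 31, 12, -5, 25, 33]
Insert 12: shifted 1 elements -> [-5, 12, 31, -5, 25, 33]
Insert -5: shifted 2 elements -> [-5, -5, 12, 31, 25, 33]
Insert 25: shifted 1 elements -> [-5, -5, 12, 25, 31, 33]
Insert 33: shifted 0 elements -> [-5, -5, 12, 25, 31, 33]


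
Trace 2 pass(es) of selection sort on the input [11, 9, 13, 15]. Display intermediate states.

Pass 1: Select minimum 9 at index 1, swap -> [9, 11, 13, 15]
Pass 2: Select minimum 11 at index 1, swap -> [9, 11, 13, 15]


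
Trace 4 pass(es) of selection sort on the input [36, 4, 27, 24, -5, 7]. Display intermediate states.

Pass 1: Select minimum -5 at index 4, swap -> [-5, 4, 27, 24, 36, 7]
Pass 2: Select minimum 4 at index 1, swap -> [-5, 4, 27, 24, 36, 7]
Pass 3: Select minimum 7 at index 5, swap -> [-5, 4, 7, 24, 36, 27]
Pass 4: Select minimum 24 at index 3, swap -> [-5, 4, 7, 24, 36, 27]


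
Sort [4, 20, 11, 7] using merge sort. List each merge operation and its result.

Divide and conquer:
  Merge [4] + [20] -> [4, 20]
  Merge [11] + [7] -> [7, 11]
  Merge [4, 20] + [7, 11] -> [4, 7, 11, 20]


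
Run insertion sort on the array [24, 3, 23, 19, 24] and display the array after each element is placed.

First element 24 is already 'sorted'
Insert 3: shifted 1 elements -> [3, 24, 23, 19, 24]
Insert 23: shifted 1 elements -> [3, 23, 24, 19, 24]
Insert 19: shifted 2 elements -> [3, 19, 23, 24, 24]
Insert 24: shifted 0 elements -> [3, 19, 23, 24, 24]


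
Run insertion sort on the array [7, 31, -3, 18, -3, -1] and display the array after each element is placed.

First element 7 is already 'sorted'
Insert 31: shifted 0 elements -> [7, 31, -3, 18, -3, -1]
Insert -3: shifted 2 elements -> [-3, 7, 31, 18, -3, -1]
Insert 18: shifted 1 elements -> [-3, 7, 18, 31, -3, -1]
Insert -3: shifted 3 elements -> [-3, -3, 7, 18, 31, -1]
Insert -1: shifted 3 elements -> [-3, -3, -1, 7, 18, 31]


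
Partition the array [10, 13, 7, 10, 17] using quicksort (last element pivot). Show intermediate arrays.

Partition 1: pivot=17 at index 4 -> [10, 13, 7, 10, 17]
Partition 2: pivot=10 at index 2 -> [10, 7, 10, 13, 17]
Partition 3: pivot=7 at index 0 -> [7, 10, 10, 13, 17]


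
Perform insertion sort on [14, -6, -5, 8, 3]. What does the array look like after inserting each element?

First element 14 is already 'sorted'
Insert -6: shifted 1 elements -> [-6, 14, -5, 8, 3]
Insert -5: shifted 1 elements -> [-6, -5, 14, 8, 3]
Insert 8: shifted 1 elements -> [-6, -5, 8, 14, 3]
Insert 3: shifted 2 elements -> [-6, -5, 3, 8, 14]


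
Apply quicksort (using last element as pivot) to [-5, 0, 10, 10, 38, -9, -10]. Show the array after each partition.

Partition 1: pivot=-10 at index 0 -> [-10, 0, 10, 10, 38, -9, -5]
Partition 2: pivot=-5 at index 2 -> [-10, -9, -5, 10, 38, 0, 10]
Partition 3: pivot=10 at index 5 -> [-10, -9, -5, 10, 0, 10, 38]
Partition 4: pivot=0 at index 3 -> [-10, -9, -5, 0, 10, 10, 38]


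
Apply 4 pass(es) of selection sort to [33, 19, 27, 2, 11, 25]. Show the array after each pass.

Pass 1: Select minimum 2 at index 3, swap -> [2, 19, 27, 33, 11, 25]
Pass 2: Select minimum 11 at index 4, swap -> [2, 11, 27, 33, 19, 25]
Pass 3: Select minimum 19 at index 4, swap -> [2, 11, 19, 33, 27, 25]
Pass 4: Select minimum 25 at index 5, swap -> [2, 11, 19, 25, 27, 33]


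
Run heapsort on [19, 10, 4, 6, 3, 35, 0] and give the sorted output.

Build heap: [35, 10, 19, 6, 3, 4, 0]
Extract 35: [19, 10, 4, 6, 3, 0, 35]
Extract 19: [10, 6, 4, 0, 3, 19, 35]
Extract 10: [6, 3, 4, 0, 10, 19, 35]
Extract 6: [4, 3, 0, 6, 10, 19, 35]
Extract 4: [3, 0, 4, 6, 10, 19, 35]
Extract 3: [0, 3, 4, 6, 10, 19, 35]


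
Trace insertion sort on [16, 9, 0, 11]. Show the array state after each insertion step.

First element 16 is already 'sorted'
Insert 9: shifted 1 elements -> [9, 16, 0, 11]
Insert 0: shifted 2 elements -> [0, 9, 16, 11]
Insert 11: shifted 1 elements -> [0, 9, 11, 16]


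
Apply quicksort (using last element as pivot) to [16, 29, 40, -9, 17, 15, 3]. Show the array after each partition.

Partition 1: pivot=3 at index 1 -> [-9, 3, 40, 16, 17, 15, 29]
Partition 2: pivot=29 at index 5 -> [-9, 3, 16, 17, 15, 29, 40]
Partition 3: pivot=15 at index 2 -> [-9, 3, 15, 17, 16, 29, 40]
Partition 4: pivot=16 at index 3 -> [-9, 3, 15, 16, 17, 29, 40]


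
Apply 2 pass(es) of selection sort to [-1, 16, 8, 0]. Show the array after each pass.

Pass 1: Select minimum -1 at index 0, swap -> [-1, 16, 8, 0]
Pass 2: Select minimum 0 at index 3, swap -> [-1, 0, 8, 16]


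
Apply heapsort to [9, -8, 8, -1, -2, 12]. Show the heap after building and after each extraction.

Build heap: [12, -1, 9, -8, -2, 8]
Extract 12: [9, -1, 8, -8, -2, 12]
Extract 9: [8, -1, -2, -8, 9, 12]
Extract 8: [-1, -8, -2, 8, 9, 12]
Extract -1: [-2, -8, -1, 8, 9, 12]
Extract -2: [-8, -2, -1, 8, 9, 12]


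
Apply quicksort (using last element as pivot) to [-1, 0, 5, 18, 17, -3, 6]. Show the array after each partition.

Partition 1: pivot=6 at index 4 -> [-1, 0, 5, -3, 6, 18, 17]
Partition 2: pivot=-3 at index 0 -> [-3, 0, 5, -1, 6, 18, 17]
Partition 3: pivot=-1 at index 1 -> [-3, -1, 5, 0, 6, 18, 17]
Partition 4: pivot=0 at index 2 -> [-3, -1, 0, 5, 6, 18, 17]
Partition 5: pivot=17 at index 5 -> [-3, -1, 0, 5, 6, 17, 18]


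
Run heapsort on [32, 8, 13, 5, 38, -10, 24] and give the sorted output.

Build heap: [38, 32, 24, 5, 8, -10, 13]
Extract 38: [32, 13, 24, 5, 8, -10, 38]
Extract 32: [24, 13, -10, 5, 8, 32, 38]
Extract 24: [13, 8, -10, 5, 24, 32, 38]
Extract 13: [8, 5, -10, 13, 24, 32, 38]
Extract 8: [5, -10, 8, 13, 24, 32, 38]
Extract 5: [-10, 5, 8, 13, 24, 32, 38]


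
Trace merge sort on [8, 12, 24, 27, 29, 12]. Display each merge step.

Divide and conquer:
  Merge [12] + [24] -> [12, 24]
  Merge [8] + [12, 24] -> [8, 12, 24]
  Merge [29] + [12] -> [12, 29]
  Merge [27] + [12, 29] -> [12, 27, 29]
  Merge [8, 12, 24] + [12, 27, 29] -> [8, 12, 12, 24, 27, 29]


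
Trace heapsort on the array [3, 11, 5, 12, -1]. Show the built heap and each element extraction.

Build heap: [12, 11, 5, 3, -1]
Extract 12: [11, 3, 5, -1, 12]
Extract 11: [5, 3, -1, 11, 12]
Extract 5: [3, -1, 5, 11, 12]
Extract 3: [-1, 3, 5, 11, 12]


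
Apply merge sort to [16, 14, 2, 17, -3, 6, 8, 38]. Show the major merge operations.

Divide and conquer:
  Merge [16] + [14] -> [14, 16]
  Merge [2] + [17] -> [2, 17]
  Merge [14, 16] + [2, 17] -> [2, 14, 16, 17]
  Merge [-3] + [6] -> [-3, 6]
  Merge [8] + [38] -> [8, 38]
  Merge [-3, 6] + [8, 38] -> [-3, 6, 8, 38]
  Merge [2, 14, 16, 17] + [-3, 6, 8, 38] -> [-3, 2, 6, 8, 14, 16, 17, 38]


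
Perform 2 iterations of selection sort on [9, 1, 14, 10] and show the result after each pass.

Pass 1: Select minimum 1 at index 1, swap -> [1, 9, 14, 10]
Pass 2: Select minimum 9 at index 1, swap -> [1, 9, 14, 10]


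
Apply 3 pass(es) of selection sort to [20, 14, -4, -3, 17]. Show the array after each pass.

Pass 1: Select minimum -4 at index 2, swap -> [-4, 14, 20, -3, 17]
Pass 2: Select minimum -3 at index 3, swap -> [-4, -3, 20, 14, 17]
Pass 3: Select minimum 14 at index 3, swap -> [-4, -3, 14, 20, 17]


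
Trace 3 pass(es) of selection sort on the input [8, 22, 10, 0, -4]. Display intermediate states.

Pass 1: Select minimum -4 at index 4, swap -> [-4, 22, 10, 0, 8]
Pass 2: Select minimum 0 at index 3, swap -> [-4, 0, 10, 22, 8]
Pass 3: Select minimum 8 at index 4, swap -> [-4, 0, 8, 22, 10]


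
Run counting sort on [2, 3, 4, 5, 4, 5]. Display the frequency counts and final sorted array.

Count array: [0, 0, 1, 1, 2, 2]
(count[i] = number of elements equal to i)
Cumulative count: [0, 0, 1, 2, 4, 6]
Sorted: [2, 3, 4, 4, 5, 5]


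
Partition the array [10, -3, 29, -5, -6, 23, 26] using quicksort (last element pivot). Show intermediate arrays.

Partition 1: pivot=26 at index 5 -> [10, -3, -5, -6, 23, 26, 29]
Partition 2: pivot=23 at index 4 -> [10, -3, -5, -6, 23, 26, 29]
Partition 3: pivot=-6 at index 0 -> [-6, -3, -5, 10, 23, 26, 29]
Partition 4: pivot=10 at index 3 -> [-6, -3, -5, 10, 23, 26, 29]
Partition 5: pivot=-5 at index 1 -> [-6, -5, -3, 10, 23, 26, 29]


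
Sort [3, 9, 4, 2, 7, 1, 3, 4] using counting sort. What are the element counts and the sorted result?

Count array: [0, 1, 1, 2, 2, 0, 0, 1, 0, 1]
(count[i] = number of elements equal to i)
Cumulative count: [0, 1, 2, 4, 6, 6, 6, 7, 7, 8]
Sorted: [1, 2, 3, 3, 4, 4, 7, 9]


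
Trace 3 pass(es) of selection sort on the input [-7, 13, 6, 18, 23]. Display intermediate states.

Pass 1: Select minimum -7 at index 0, swap -> [-7, 13, 6, 18, 23]
Pass 2: Select minimum 6 at index 2, swap -> [-7, 6, 13, 18, 23]
Pass 3: Select minimum 13 at index 2, swap -> [-7, 6, 13, 18, 23]


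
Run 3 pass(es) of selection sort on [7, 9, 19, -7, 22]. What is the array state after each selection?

Pass 1: Select minimum -7 at index 3, swap -> [-7, 9, 19, 7, 22]
Pass 2: Select minimum 7 at index 3, swap -> [-7, 7, 19, 9, 22]
Pass 3: Select minimum 9 at index 3, swap -> [-7, 7, 9, 19, 22]


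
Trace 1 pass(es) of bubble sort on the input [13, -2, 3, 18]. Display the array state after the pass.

After pass 1: [-2, 3, 13, 18] (2 swaps)
Total swaps: 2


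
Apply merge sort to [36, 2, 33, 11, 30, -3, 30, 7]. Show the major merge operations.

Divide and conquer:
  Merge [36] + [2] -> [2, 36]
  Merge [33] + [11] -> [11, 33]
  Merge [2, 36] + [11, 33] -> [2, 11, 33, 36]
  Merge [30] + [-3] -> [-3, 30]
  Merge [30] + [7] -> [7, 30]
  Merge [-3, 30] + [7, 30] -> [-3, 7, 30, 30]
  Merge [2, 11, 33, 36] + [-3, 7, 30, 30] -> [-3, 2, 7, 11, 30, 30, 33, 36]


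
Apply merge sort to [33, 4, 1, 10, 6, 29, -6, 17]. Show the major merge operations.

Divide and conquer:
  Merge [33] + [4] -> [4, 33]
  Merge [1] + [10] -> [1, 10]
  Merge [4, 33] + [1, 10] -> [1, 4, 10, 33]
  Merge [6] + [29] -> [6, 29]
  Merge [-6] + [17] -> [-6, 17]
  Merge [6, 29] + [-6, 17] -> [-6, 6, 17, 29]
  Merge [1, 4, 10, 33] + [-6, 6, 17, 29] -> [-6, 1, 4, 6, 10, 17, 29, 33]


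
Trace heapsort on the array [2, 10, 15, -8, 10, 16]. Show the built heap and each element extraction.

Build heap: [16, 10, 15, -8, 10, 2]
Extract 16: [15, 10, 2, -8, 10, 16]
Extract 15: [10, 10, 2, -8, 15, 16]
Extract 10: [10, -8, 2, 10, 15, 16]
Extract 10: [2, -8, 10, 10, 15, 16]
Extract 2: [-8, 2, 10, 10, 15, 16]


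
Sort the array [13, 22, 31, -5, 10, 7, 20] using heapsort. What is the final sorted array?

Build heap: [31, 22, 20, -5, 10, 7, 13]
Extract 31: [22, 13, 20, -5, 10, 7, 31]
Extract 22: [20, 13, 7, -5, 10, 22, 31]
Extract 20: [13, 10, 7, -5, 20, 22, 31]
Extract 13: [10, -5, 7, 13, 20, 22, 31]
Extract 10: [7, -5, 10, 13, 20, 22, 31]
Extract 7: [-5, 7, 10, 13, 20, 22, 31]


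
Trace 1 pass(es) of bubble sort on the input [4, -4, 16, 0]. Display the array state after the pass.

After pass 1: [-4, 4, 0, 16] (2 swaps)
Total swaps: 2


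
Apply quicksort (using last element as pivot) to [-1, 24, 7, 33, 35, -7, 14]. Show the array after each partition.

Partition 1: pivot=14 at index 3 -> [-1, 7, -7, 14, 35, 24, 33]
Partition 2: pivot=-7 at index 0 -> [-7, 7, -1, 14, 35, 24, 33]
Partition 3: pivot=-1 at index 1 -> [-7, -1, 7, 14, 35, 24, 33]
Partition 4: pivot=33 at index 5 -> [-7, -1, 7, 14, 24, 33, 35]


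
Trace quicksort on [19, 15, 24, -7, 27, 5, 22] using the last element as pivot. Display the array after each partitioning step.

Partition 1: pivot=22 at index 4 -> [19, 15, -7, 5, 22, 24, 27]
Partition 2: pivot=5 at index 1 -> [-7, 5, 19, 15, 22, 24, 27]
Partition 3: pivot=15 at index 2 -> [-7, 5, 15, 19, 22, 24, 27]
Partition 4: pivot=27 at index 6 -> [-7, 5, 15, 19, 22, 24, 27]


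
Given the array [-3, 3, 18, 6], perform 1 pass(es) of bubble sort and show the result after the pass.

After pass 1: [-3, 3, 6, 18] (1 swaps)
Total swaps: 1


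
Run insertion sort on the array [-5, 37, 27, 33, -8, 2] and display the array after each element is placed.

First element -5 is already 'sorted'
Insert 37: shifted 0 elements -> [-5, 37, 27, 33, -8, 2]
Insert 27: shifted 1 elements -> [-5, 27, 37, 33, -8, 2]
Insert 33: shifted 1 elements -> [-5, 27, 33, 37, -8, 2]
Insert -8: shifted 4 elements -> [-8, -5, 27, 33, 37, 2]
Insert 2: shifted 3 elements -> [-8, -5, 2, 27, 33, 37]


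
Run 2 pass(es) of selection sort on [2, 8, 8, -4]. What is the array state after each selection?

Pass 1: Select minimum -4 at index 3, swap -> [-4, 8, 8, 2]
Pass 2: Select minimum 2 at index 3, swap -> [-4, 2, 8, 8]


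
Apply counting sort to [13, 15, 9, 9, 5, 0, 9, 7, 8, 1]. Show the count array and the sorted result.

Count array: [1, 1, 0, 0, 0, 1, 0, 1, 1, 3, 0, 0, 0, 1, 0, 1]
(count[i] = number of elements equal to i)
Cumulative count: [1, 2, 2, 2, 2, 3, 3, 4, 5, 8, 8, 8, 8, 9, 9, 10]
Sorted: [0, 1, 5, 7, 8, 9, 9, 9, 13, 15]


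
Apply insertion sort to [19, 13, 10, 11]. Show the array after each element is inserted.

First element 19 is already 'sorted'
Insert 13: shifted 1 elements -> [13, 19, 10, 11]
Insert 10: shifted 2 elements -> [10, 13, 19, 11]
Insert 11: shifted 2 elements -> [10, 11, 13, 19]


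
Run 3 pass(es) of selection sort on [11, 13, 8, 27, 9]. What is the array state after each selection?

Pass 1: Select minimum 8 at index 2, swap -> [8, 13, 11, 27, 9]
Pass 2: Select minimum 9 at index 4, swap -> [8, 9, 11, 27, 13]
Pass 3: Select minimum 11 at index 2, swap -> [8, 9, 11, 27, 13]


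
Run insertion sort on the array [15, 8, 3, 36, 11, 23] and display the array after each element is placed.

First element 15 is already 'sorted'
Insert 8: shifted 1 elements -> [8, 15, 3, 36, 11, 23]
Insert 3: shifted 2 elements -> [3, 8, 15, 36, 11, 23]
Insert 36: shifted 0 elements -> [3, 8, 15, 36, 11, 23]
Insert 11: shifted 2 elements -> [3, 8, 11, 15, 36, 23]
Insert 23: shifted 1 elements -> [3, 8, 11, 15, 23, 36]


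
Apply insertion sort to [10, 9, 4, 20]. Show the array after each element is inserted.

First element 10 is already 'sorted'
Insert 9: shifted 1 elements -> [9, 10, 4, 20]
Insert 4: shifted 2 elements -> [4, 9, 10, 20]
Insert 20: shifted 0 elements -> [4, 9, 10, 20]


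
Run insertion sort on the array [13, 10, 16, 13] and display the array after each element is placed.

First element 13 is already 'sorted'
Insert 10: shifted 1 elements -> [10, 13, 16, 13]
Insert 16: shifted 0 elements -> [10, 13, 16, 13]
Insert 13: shifted 1 elements -> [10, 13, 13, 16]


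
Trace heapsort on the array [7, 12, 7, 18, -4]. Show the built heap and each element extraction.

Build heap: [18, 12, 7, 7, -4]
Extract 18: [12, 7, 7, -4, 18]
Extract 12: [7, -4, 7, 12, 18]
Extract 7: [7, -4, 7, 12, 18]
Extract 7: [-4, 7, 7, 12, 18]


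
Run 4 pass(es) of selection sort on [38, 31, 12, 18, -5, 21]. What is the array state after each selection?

Pass 1: Select minimum -5 at index 4, swap -> [-5, 31, 12, 18, 38, 21]
Pass 2: Select minimum 12 at index 2, swap -> [-5, 12, 31, 18, 38, 21]
Pass 3: Select minimum 18 at index 3, swap -> [-5, 12, 18, 31, 38, 21]
Pass 4: Select minimum 21 at index 5, swap -> [-5, 12, 18, 21, 38, 31]


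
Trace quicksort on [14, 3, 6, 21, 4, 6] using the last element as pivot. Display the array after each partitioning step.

Partition 1: pivot=6 at index 3 -> [3, 6, 4, 6, 14, 21]
Partition 2: pivot=4 at index 1 -> [3, 4, 6, 6, 14, 21]
Partition 3: pivot=21 at index 5 -> [3, 4, 6, 6, 14, 21]


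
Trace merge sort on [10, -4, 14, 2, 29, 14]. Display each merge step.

Divide and conquer:
  Merge [-4] + [14] -> [-4, 14]
  Merge [10] + [-4, 14] -> [-4, 10, 14]
  Merge [29] + [14] -> [14, 29]
  Merge [2] + [14, 29] -> [2, 14, 29]
  Merge [-4, 10, 14] + [2, 14, 29] -> [-4, 2, 10, 14, 14, 29]


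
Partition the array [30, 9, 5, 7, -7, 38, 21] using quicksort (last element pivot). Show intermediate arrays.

Partition 1: pivot=21 at index 4 -> [9, 5, 7, -7, 21, 38, 30]
Partition 2: pivot=-7 at index 0 -> [-7, 5, 7, 9, 21, 38, 30]
Partition 3: pivot=9 at index 3 -> [-7, 5, 7, 9, 21, 38, 30]
Partition 4: pivot=7 at index 2 -> [-7, 5, 7, 9, 21, 38, 30]
Partition 5: pivot=30 at index 5 -> [-7, 5, 7, 9, 21, 30, 38]


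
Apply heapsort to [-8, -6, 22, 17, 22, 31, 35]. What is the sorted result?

Build heap: [35, 22, 31, 17, -6, -8, 22]
Extract 35: [31, 22, 22, 17, -6, -8, 35]
Extract 31: [22, 17, 22, -8, -6, 31, 35]
Extract 22: [22, 17, -6, -8, 22, 31, 35]
Extract 22: [17, -8, -6, 22, 22, 31, 35]
Extract 17: [-6, -8, 17, 22, 22, 31, 35]
Extract -6: [-8, -6, 17, 22, 22, 31, 35]


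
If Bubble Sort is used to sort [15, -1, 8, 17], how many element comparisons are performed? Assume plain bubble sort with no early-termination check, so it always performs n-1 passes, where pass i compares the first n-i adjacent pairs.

Pass 1: compare adjacent pairs (0,1)..(2,3) = 3 comparison(s), 2 swap(s) -> [-1, 8, 15, 17]
Pass 2: compare adjacent pairs (0,1)..(1,2) = 2 comparison(s), 0 swap(s) -> [-1, 8, 15, 17]
Pass 3: compare adjacent pairs (0,1)..(0,1) = 1 comparison(s), 0 swap(s) -> [-1, 8, 15, 17]
Total comparisons: 3 + 2 + 1 = 6


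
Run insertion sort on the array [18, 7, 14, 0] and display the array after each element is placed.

First element 18 is already 'sorted'
Insert 7: shifted 1 elements -> [7, 18, 14, 0]
Insert 14: shifted 1 elements -> [7, 14, 18, 0]
Insert 0: shifted 3 elements -> [0, 7, 14, 18]


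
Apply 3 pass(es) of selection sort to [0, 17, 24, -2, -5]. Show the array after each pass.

Pass 1: Select minimum -5 at index 4, swap -> [-5, 17, 24, -2, 0]
Pass 2: Select minimum -2 at index 3, swap -> [-5, -2, 24, 17, 0]
Pass 3: Select minimum 0 at index 4, swap -> [-5, -2, 0, 17, 24]


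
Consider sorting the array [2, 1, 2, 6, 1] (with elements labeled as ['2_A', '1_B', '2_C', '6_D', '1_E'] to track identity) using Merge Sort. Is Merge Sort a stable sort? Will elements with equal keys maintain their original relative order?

Trace Merge Sort on the labeled array (the key is the number; the letter only tracks identity):
  Merge [2_A] + [1_B] -> [1_B, 2_A]
  Merge [6_D] + [1_E] -> [1_E, 6_D]
  Merge [2_C] + [1_E, 6_D] -> [1_E, 2_C, 6_D]
  Merge [1_B, 2_A] + [1_E, 2_C, 6_D] -> [1_B, 1_E, 2_A, 2_C, 6_D]
Final order: [1_B, 1_E, 2_A, 2_C, 6_D]
Equal keys:
  value 1: originally 1_B, 1_E; after sorting 1_B, 1_E -> order preserved
  value 2: originally 2_A, 2_C; after sorting 2_A, 2_C -> order preserved
All equal keys kept their original relative order. Merge Sort is stable: when the heads of the two halves are equal the merge takes from the left half first.
Answer: Stable


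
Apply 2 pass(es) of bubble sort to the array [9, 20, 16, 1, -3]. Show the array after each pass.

After pass 1: [9, 16, 1, -3, 20] (3 swaps)
After pass 2: [9, 1, -3, 16, 20] (2 swaps)
Total swaps: 5


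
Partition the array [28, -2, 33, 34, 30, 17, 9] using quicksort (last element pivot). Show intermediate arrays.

Partition 1: pivot=9 at index 1 -> [-2, 9, 33, 34, 30, 17, 28]
Partition 2: pivot=28 at index 3 -> [-2, 9, 17, 28, 30, 33, 34]
Partition 3: pivot=34 at index 6 -> [-2, 9, 17, 28, 30, 33, 34]
Partition 4: pivot=33 at index 5 -> [-2, 9, 17, 28, 30, 33, 34]


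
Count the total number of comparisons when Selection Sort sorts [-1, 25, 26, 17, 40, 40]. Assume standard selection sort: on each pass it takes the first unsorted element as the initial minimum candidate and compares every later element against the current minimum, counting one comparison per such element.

Pass 1: scan indices 1..5 for the minimum = 5 comparison(s); min is -1, place at index 0 -> [-1, 25, 26, 17, 40, 40]
Pass 2: scan indices 2..5 for the minimum = 4 comparison(s); min is 17, place at index 1 -> [-1, 17, 26, 25, 40, 40]
Pass 3: scan indices 3..5 for the minimum = 3 comparison(s); min is 25, place at index 2 -> [-1, 17, 25, 26, 40, 40]
Pass 4: scan indices 4..5 for the minimum = 2 comparison(s); min is 26, place at index 3 -> [-1, 17, 25, 26, 40, 40]
Pass 5: scan indices 5..5 for the minimum = 1 comparison(s); min is 40, place at index 4 -> [-1, 17, 25, 26, 40, 40]
Selection sort always scans the whole unsorted suffix, so the count is (n-1) + (n-2) + ... + 1 = n(n-1)/2 = 6*5/2 = 15 regardless of the input order.
Total comparisons: 5 + 4 + 3 + 2 + 1 = 15


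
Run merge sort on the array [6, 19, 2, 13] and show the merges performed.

Divide and conquer:
  Merge [6] + [19] -> [6, 19]
  Merge [2] + [13] -> [2, 13]
  Merge [6, 19] + [2, 13] -> [2, 6, 13, 19]


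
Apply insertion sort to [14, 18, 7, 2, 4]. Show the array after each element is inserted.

First element 14 is already 'sorted'
Insert 18: shifted 0 elements -> [14, 18, 7, 2, 4]
Insert 7: shifted 2 elements -> [7, 14, 18, 2, 4]
Insert 2: shifted 3 elements -> [2, 7, 14, 18, 4]
Insert 4: shifted 3 elements -> [2, 4, 7, 14, 18]


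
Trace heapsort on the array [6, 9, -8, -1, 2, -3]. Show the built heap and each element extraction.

Build heap: [9, 6, -3, -1, 2, -8]
Extract 9: [6, 2, -3, -1, -8, 9]
Extract 6: [2, -1, -3, -8, 6, 9]
Extract 2: [-1, -8, -3, 2, 6, 9]
Extract -1: [-3, -8, -1, 2, 6, 9]
Extract -3: [-8, -3, -1, 2, 6, 9]


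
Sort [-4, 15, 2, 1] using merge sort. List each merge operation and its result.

Divide and conquer:
  Merge [-4] + [15] -> [-4, 15]
  Merge [2] + [1] -> [1, 2]
  Merge [-4, 15] + [1, 2] -> [-4, 1, 2, 15]


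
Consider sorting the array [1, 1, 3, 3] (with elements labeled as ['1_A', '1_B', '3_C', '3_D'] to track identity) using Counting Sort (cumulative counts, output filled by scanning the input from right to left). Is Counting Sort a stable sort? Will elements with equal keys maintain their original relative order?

Trace Counting Sort on the labeled array (the key is the number; the letter only tracks identity):
  Counts for values 0..3: [0, 2, 0, 2]
  Cumulative counts: [0, 2, 2, 4]
  Scan right to left: place 3_D at output index 3
  Scan right to left: place 3_C at output index 2
  Scan right to left: place 1_B at output index 1
  Scan right to left: place 1_A at output index 0
  Output: [1_A, 1_B, 3_C, 3_D]
Equal keys:
  value 1: originally 1_A, 1_B; after sorting 1_A, 1_B -> order preserved
  value 3: originally 3_C, 3_D; after sorting 3_C, 3_D -> order preserved
All equal keys kept their original relative order. Counting Sort is stable: scanning the input right to left with decreasing cumulative counts places later duplicates at later output positions.
Answer: Stable


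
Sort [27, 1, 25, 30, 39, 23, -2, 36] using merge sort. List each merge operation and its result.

Divide and conquer:
  Merge [27] + [1] -> [1, 27]
  Merge [25] + [30] -> [25, 30]
  Merge [1, 27] + [25, 30] -> [1, 25, 27, 30]
  Merge [39] + [23] -> [23, 39]
  Merge [-2] + [36] -> [-2, 36]
  Merge [23, 39] + [-2, 36] -> [-2, 23, 36, 39]
  Merge [1, 25, 27, 30] + [-2, 23, 36, 39] -> [-2, 1, 23, 25, 27, 30, 36, 39]


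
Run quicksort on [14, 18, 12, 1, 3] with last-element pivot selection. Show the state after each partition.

Partition 1: pivot=3 at index 1 -> [1, 3, 12, 14, 18]
Partition 2: pivot=18 at index 4 -> [1, 3, 12, 14, 18]
Partition 3: pivot=14 at index 3 -> [1, 3, 12, 14, 18]


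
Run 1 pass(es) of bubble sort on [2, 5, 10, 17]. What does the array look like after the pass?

After pass 1: [2, 5, 10, 17] (0 swaps)
Total swaps: 0


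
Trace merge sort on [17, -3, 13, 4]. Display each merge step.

Divide and conquer:
  Merge [17] + [-3] -> [-3, 17]
  Merge [13] + [4] -> [4, 13]
  Merge [-3, 17] + [4, 13] -> [-3, 4, 13, 17]


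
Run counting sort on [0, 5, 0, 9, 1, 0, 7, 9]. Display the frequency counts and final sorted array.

Count array: [3, 1, 0, 0, 0, 1, 0, 1, 0, 2]
(count[i] = number of elements equal to i)
Cumulative count: [3, 4, 4, 4, 4, 5, 5, 6, 6, 8]
Sorted: [0, 0, 0, 1, 5, 7, 9, 9]


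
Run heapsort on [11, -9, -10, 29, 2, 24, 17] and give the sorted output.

Build heap: [29, 11, 24, -9, 2, -10, 17]
Extract 29: [24, 11, 17, -9, 2, -10, 29]
Extract 24: [17, 11, -10, -9, 2, 24, 29]
Extract 17: [11, 2, -10, -9, 17, 24, 29]
Extract 11: [2, -9, -10, 11, 17, 24, 29]
Extract 2: [-9, -10, 2, 11, 17, 24, 29]
Extract -9: [-10, -9, 2, 11, 17, 24, 29]


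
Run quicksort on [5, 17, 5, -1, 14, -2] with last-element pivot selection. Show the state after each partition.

Partition 1: pivot=-2 at index 0 -> [-2, 17, 5, -1, 14, 5]
Partition 2: pivot=5 at index 3 -> [-2, 5, -1, 5, 14, 17]
Partition 3: pivot=-1 at index 1 -> [-2, -1, 5, 5, 14, 17]
Partition 4: pivot=17 at index 5 -> [-2, -1, 5, 5, 14, 17]


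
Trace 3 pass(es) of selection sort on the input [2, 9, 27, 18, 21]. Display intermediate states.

Pass 1: Select minimum 2 at index 0, swap -> [2, 9, 27, 18, 21]
Pass 2: Select minimum 9 at index 1, swap -> [2, 9, 27, 18, 21]
Pass 3: Select minimum 18 at index 3, swap -> [2, 9, 18, 27, 21]


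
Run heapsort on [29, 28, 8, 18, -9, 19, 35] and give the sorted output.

Build heap: [35, 28, 29, 18, -9, 19, 8]
Extract 35: [29, 28, 19, 18, -9, 8, 35]
Extract 29: [28, 18, 19, 8, -9, 29, 35]
Extract 28: [19, 18, -9, 8, 28, 29, 35]
Extract 19: [18, 8, -9, 19, 28, 29, 35]
Extract 18: [8, -9, 18, 19, 28, 29, 35]
Extract 8: [-9, 8, 18, 19, 28, 29, 35]


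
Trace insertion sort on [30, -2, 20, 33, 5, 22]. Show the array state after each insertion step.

First element 30 is already 'sorted'
Insert -2: shifted 1 elements -> [-2, 30, 20, 33, 5, 22]
Insert 20: shifted 1 elements -> [-2, 20, 30, 33, 5, 22]
Insert 33: shifted 0 elements -> [-2, 20, 30, 33, 5, 22]
Insert 5: shifted 3 elements -> [-2, 5, 20, 30, 33, 22]
Insert 22: shifted 2 elements -> [-2, 5, 20, 22, 30, 33]


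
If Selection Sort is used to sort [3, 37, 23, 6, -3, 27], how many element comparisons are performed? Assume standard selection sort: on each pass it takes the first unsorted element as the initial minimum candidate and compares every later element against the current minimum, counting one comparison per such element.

Pass 1: scan indices 1..5 for the minimum = 5 comparison(s); min is -3, place at index 0 -> [-3, 37, 23, 6, 3, 27]
Pass 2: scan indices 2..5 for the minimum = 4 comparison(s); min is 3, place at index 1 -> [-3, 3, 23, 6, 37, 27]
Pass 3: scan indices 3..5 for the minimum = 3 comparison(s); min is 6, place at index 2 -> [-3, 3, 6, 23, 37, 27]
Pass 4: scan indices 4..5 for the minimum = 2 comparison(s); min is 23, place at index 3 -> [-3, 3, 6, 23, 37, 27]
Pass 5: scan indices 5..5 for the minimum = 1 comparison(s); min is 27, place at index 4 -> [-3, 3, 6, 23, 27, 37]
Selection sort always scans the whole unsorted suffix, so the count is (n-1) + (n-2) + ... + 1 = n(n-1)/2 = 6*5/2 = 15 regardless of the input order.
Total comparisons: 5 + 4 + 3 + 2 + 1 = 15
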